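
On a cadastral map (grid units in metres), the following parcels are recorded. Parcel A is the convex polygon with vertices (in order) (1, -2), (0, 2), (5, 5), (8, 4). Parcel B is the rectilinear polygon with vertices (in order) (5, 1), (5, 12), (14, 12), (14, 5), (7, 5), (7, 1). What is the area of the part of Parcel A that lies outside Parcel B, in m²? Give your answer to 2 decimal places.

|Parcel A| = 24, |Parcel A∩Parcel B| = 4.7619.
|Parcel A ∖ Parcel B| = |Parcel A| − |Parcel A∩Parcel B| = 24 − 4.7619 = 19.24.

19.24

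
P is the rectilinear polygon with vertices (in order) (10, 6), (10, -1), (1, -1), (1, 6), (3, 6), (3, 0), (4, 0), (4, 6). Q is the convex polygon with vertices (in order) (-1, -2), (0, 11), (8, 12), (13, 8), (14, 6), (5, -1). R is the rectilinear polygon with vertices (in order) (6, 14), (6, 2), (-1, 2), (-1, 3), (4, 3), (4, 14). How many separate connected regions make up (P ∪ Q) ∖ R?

(P ∪ Q) ∖ R splits into 2 disjoint pieces (area 90.3568, area 35.4615).

2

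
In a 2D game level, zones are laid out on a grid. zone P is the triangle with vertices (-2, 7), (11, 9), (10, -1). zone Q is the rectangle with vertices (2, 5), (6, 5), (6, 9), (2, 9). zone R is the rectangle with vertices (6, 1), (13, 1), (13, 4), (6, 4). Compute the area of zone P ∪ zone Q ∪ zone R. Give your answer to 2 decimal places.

76.59

By inclusion–exclusion:
Individual areas: |zone P| = 64, |zone Q| = 16, |zone R| = 21.
|zone P∩zone Q| = 11.6923.
|zone P∩zone R| = 12.7167.
|zone Q∩zone R| = 0 (no overlap).
|zone P∩zone Q∩zone R| = 0.
|zone P ∪ zone Q ∪ zone R| = 101 − 24.409 + 0 = 76.59.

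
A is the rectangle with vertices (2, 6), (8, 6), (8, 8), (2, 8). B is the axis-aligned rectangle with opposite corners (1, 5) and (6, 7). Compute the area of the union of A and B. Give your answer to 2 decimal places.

By inclusion–exclusion:
Individual areas: |A| = 12, |B| = 10.
|A∩B|: x∈[2,6], y∈[6,7] → 4·1 = 4.
|A ∪ B| = 22 − 4 = 18.00.

18.00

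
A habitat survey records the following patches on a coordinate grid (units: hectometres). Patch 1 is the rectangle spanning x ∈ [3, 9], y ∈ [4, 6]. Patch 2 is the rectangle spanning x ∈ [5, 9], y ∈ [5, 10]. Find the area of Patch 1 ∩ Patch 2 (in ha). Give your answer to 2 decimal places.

4.00

|Patch 1∩Patch 2|: x∈[5,9], y∈[5,6] → 4·1 = 4.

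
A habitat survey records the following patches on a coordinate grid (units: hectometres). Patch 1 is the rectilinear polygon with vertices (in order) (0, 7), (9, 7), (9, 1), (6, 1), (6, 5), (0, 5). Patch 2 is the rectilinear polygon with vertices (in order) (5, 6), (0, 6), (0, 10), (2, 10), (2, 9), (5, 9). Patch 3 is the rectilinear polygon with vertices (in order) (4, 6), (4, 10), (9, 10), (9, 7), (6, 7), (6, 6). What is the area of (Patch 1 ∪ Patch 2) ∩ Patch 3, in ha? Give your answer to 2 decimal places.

4.00

|Patch 1 ∪ Patch 2| = 42.
|(Patch 1 ∪ Patch 2) ∩ Patch 3| = 4.00.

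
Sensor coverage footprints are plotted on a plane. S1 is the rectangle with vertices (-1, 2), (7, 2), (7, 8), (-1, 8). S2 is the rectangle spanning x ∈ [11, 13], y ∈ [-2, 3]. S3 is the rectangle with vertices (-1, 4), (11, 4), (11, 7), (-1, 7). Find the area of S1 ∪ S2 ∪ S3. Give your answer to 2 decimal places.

By inclusion–exclusion:
Individual areas: |S1| = 48, |S2| = 10, |S3| = 36.
|S1∩S2| = 0 (no overlap).
|S1∩S3|: x∈[-1,7], y∈[4,7] → 8·3 = 24.
|S2∩S3| = 0 (no overlap).
|S1∩S2∩S3| = 0.
|S1 ∪ S2 ∪ S3| = 94 − 24 + 0 = 70.00.

70.00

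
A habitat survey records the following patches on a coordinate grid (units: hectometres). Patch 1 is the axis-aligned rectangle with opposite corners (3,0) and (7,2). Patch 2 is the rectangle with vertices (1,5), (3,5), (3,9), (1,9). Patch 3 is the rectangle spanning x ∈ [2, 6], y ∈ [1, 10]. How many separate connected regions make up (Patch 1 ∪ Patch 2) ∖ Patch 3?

(Patch 1 ∪ Patch 2) ∖ Patch 3 splits into 2 disjoint pieces (area 5, area 4).

2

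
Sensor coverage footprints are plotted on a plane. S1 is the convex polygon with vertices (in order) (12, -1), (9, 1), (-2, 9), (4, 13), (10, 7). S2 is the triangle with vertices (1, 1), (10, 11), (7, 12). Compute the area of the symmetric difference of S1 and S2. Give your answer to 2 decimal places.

74.53

|S1| = 77, |S2| = 19.5, |S1∩S2| = 10.9868.
|S1 △ S2| = |S1| + |S2| − 2·|S1∩S2| = 77 + 19.5 − 21.9736 = 74.53.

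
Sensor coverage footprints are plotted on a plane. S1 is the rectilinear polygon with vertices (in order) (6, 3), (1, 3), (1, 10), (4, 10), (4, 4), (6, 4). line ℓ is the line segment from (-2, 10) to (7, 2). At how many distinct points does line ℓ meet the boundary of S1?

4

The segment meets the boundary at (4.75,4), (4,4.667), (1,7.333), (5.875,3).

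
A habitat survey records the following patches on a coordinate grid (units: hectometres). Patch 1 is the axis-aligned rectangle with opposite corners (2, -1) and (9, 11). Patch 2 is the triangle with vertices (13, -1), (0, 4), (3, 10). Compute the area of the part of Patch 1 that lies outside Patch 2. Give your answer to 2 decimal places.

|Patch 1| = 84, |Patch 1∩Patch 2| = 36.0077.
|Patch 1 ∖ Patch 2| = |Patch 1| − |Patch 1∩Patch 2| = 84 − 36.0077 = 47.99.

47.99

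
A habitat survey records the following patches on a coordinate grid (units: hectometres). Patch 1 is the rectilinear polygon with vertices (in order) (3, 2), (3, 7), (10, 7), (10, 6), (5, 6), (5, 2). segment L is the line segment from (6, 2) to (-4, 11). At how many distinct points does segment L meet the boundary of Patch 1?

2

The segment meets the boundary at (3,4.7), (5,2.9).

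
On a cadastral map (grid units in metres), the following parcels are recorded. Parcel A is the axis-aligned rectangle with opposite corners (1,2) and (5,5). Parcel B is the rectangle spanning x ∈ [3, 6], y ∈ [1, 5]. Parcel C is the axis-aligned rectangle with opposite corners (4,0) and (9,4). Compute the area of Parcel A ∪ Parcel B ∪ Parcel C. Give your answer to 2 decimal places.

By inclusion–exclusion:
Individual areas: |Parcel A| = 12, |Parcel B| = 12, |Parcel C| = 20.
|Parcel A∩Parcel B|: x∈[3,5], y∈[2,5] → 2·3 = 6.
|Parcel A∩Parcel C|: x∈[4,5], y∈[2,4] → 1·2 = 2.
|Parcel B∩Parcel C|: x∈[4,6], y∈[1,4] → 2·3 = 6.
|Parcel A∩Parcel B∩Parcel C| = 2.
|Parcel A ∪ Parcel B ∪ Parcel C| = 44 − 14 + 2 = 32.00.

32.00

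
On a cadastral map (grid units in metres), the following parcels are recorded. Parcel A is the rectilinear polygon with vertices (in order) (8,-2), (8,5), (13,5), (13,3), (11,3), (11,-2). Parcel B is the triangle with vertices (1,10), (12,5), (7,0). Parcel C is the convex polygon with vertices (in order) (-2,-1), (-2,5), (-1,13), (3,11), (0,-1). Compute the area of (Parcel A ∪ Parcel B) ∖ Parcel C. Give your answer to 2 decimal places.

55.82

|Parcel A ∪ Parcel B| = 57.
|(Parcel A ∪ Parcel B) ∩ Parcel C| = 1.1765.
|(Parcel A ∪ Parcel B) ∖ Parcel C| = 57 − 1.1765 = 55.82.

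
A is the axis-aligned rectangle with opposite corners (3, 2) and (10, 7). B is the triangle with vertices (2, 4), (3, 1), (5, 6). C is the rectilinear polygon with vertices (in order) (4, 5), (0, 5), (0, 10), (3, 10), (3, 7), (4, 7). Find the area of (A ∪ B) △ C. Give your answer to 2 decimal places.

50.03

|A ∪ B| = 37.0333.
|(A ∪ B) ∩ C| = 2.
|(A ∪ B) △ C| = 37.0333 + 17 − 4 = 50.03.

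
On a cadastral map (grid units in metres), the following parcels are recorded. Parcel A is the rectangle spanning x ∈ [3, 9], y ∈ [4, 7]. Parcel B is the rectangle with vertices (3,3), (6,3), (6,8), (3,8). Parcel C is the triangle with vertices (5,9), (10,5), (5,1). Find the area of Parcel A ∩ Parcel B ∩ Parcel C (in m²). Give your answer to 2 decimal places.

3.00

The intersection is the polygon with vertices (6,4), (5,4), (5,7), (6,7).
By the shoelace formula its area is 3.00.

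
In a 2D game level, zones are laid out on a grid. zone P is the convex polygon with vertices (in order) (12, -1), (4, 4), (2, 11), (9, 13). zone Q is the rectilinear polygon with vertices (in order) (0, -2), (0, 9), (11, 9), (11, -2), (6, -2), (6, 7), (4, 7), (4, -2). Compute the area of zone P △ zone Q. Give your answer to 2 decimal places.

90.83

|zone P| = 75, |zone Q| = 103, |zone P∩zone Q| = 43.5863.
|zone P △ zone Q| = |zone P| + |zone Q| − 2·|zone P∩zone Q| = 75 + 103 − 87.1726 = 90.83.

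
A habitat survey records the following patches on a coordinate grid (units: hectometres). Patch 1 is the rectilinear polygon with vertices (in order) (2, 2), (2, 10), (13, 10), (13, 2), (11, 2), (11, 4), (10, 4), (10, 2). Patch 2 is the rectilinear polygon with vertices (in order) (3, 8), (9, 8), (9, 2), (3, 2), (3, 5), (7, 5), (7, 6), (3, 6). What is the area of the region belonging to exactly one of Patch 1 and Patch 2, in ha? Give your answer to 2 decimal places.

|Patch 1| = 86, |Patch 2| = 32, |Patch 1∩Patch 2| = 32.
|Patch 1 △ Patch 2| = |Patch 1| + |Patch 2| − 2·|Patch 1∩Patch 2| = 86 + 32 − 64 = 54.00.

54.00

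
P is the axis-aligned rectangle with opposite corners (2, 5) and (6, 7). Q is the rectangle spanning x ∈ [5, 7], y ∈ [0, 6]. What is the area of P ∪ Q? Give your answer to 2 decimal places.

By inclusion–exclusion:
Individual areas: |P| = 8, |Q| = 12.
|P∩Q|: x∈[5,6], y∈[5,6] → 1·1 = 1.
|P ∪ Q| = 20 − 1 = 19.00.

19.00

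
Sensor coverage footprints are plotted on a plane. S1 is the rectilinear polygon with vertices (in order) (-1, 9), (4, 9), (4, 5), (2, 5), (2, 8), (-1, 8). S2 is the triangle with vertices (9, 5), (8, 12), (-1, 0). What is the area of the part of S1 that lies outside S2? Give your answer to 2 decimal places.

9.96

|S1| = 11, |S1∩S2| = 1.0417.
|S1 ∖ S2| = |S1| − |S1∩S2| = 11 − 1.0417 = 9.96.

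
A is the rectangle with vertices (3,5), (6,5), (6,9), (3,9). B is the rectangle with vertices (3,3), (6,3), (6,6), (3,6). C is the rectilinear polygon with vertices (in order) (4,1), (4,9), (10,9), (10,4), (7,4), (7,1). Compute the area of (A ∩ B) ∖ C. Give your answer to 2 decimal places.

|A ∩ B| = 3.
|(A ∩ B) ∩ C| = 2.
|(A ∩ B) ∖ C| = 3 − 2 = 1.00.

1.00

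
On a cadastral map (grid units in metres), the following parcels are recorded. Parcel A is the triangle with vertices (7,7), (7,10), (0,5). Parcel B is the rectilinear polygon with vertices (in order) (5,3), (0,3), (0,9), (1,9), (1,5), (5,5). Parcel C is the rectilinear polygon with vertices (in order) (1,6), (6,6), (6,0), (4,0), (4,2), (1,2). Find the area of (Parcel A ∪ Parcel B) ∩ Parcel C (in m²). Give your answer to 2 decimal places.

8.84

|Parcel A ∪ Parcel B| = 24.2857.
|(Parcel A ∪ Parcel B) ∩ Parcel C| = 8.84.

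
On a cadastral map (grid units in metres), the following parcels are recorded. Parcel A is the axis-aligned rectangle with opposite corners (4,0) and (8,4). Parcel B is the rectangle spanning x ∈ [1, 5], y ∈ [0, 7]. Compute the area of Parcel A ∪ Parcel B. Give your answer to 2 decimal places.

40.00

By inclusion–exclusion:
Individual areas: |Parcel A| = 16, |Parcel B| = 28.
|Parcel A∩Parcel B|: x∈[4,5], y∈[0,4] → 1·4 = 4.
|Parcel A ∪ Parcel B| = 44 − 4 = 40.00.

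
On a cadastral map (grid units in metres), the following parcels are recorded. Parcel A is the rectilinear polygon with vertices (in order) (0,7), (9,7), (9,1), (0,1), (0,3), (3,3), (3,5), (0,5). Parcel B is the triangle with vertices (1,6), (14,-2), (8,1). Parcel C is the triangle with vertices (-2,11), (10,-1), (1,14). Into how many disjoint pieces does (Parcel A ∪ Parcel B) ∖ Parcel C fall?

(Parcel A ∪ Parcel B) ∖ Parcel C splits into 2 disjoint pieces (area 13.4637, area 24.0853).

2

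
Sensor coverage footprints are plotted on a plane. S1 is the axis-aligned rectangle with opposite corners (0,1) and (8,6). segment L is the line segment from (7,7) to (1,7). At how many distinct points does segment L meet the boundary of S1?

0

The segment lies entirely outside S1 and never meets its boundary.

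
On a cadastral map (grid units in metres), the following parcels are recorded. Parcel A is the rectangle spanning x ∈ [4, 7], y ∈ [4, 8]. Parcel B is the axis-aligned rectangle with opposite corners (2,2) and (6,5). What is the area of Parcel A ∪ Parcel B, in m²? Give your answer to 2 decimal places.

By inclusion–exclusion:
Individual areas: |Parcel A| = 12, |Parcel B| = 12.
|Parcel A∩Parcel B|: x∈[4,6], y∈[4,5] → 2·1 = 2.
|Parcel A ∪ Parcel B| = 24 − 2 = 22.00.

22.00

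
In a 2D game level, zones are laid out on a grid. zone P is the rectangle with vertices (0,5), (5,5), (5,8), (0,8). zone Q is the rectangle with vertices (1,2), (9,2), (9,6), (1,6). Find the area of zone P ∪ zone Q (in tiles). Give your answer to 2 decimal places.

43.00

By inclusion–exclusion:
Individual areas: |zone P| = 15, |zone Q| = 32.
|zone P∩zone Q|: x∈[1,5], y∈[5,6] → 4·1 = 4.
|zone P ∪ zone Q| = 47 − 4 = 43.00.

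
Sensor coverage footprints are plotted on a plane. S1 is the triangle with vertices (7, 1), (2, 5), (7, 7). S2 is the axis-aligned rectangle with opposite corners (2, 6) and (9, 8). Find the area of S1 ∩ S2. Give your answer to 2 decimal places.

1.25

The intersection is the polygon with vertices (7,7), (7,6), (4.5,6).
By the shoelace formula its area is 1.25.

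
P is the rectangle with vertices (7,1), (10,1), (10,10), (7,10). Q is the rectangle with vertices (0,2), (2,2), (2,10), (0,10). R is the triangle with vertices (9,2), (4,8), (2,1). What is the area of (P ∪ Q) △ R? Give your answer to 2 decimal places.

|P ∪ Q| = 43.
|(P ∪ Q) ∩ R| = 2.6857.
|(P ∪ Q) △ R| = 43 + 23.5 − 5.3714 = 61.13.

61.13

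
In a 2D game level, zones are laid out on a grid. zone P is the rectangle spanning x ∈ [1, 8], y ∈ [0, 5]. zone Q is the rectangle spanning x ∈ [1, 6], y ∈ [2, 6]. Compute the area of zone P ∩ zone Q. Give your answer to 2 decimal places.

|zone P∩zone Q|: x∈[1,6], y∈[2,5] → 5·3 = 15.

15.00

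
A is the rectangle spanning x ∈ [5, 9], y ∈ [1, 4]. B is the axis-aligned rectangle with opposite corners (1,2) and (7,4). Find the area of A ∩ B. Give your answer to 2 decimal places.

|A∩B|: x∈[5,7], y∈[2,4] → 2·2 = 4.

4.00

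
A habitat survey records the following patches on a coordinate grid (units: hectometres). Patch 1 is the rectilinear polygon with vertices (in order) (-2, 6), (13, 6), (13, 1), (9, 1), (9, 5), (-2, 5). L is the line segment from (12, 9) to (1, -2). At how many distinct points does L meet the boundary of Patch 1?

The segment meets the boundary at (8,5), (9,6).

2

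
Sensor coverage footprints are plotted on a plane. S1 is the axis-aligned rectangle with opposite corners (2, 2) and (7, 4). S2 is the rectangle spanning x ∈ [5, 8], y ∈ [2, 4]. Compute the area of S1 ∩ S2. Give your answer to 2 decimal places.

4.00

|S1∩S2|: x∈[5,7], y∈[2,4] → 2·2 = 4.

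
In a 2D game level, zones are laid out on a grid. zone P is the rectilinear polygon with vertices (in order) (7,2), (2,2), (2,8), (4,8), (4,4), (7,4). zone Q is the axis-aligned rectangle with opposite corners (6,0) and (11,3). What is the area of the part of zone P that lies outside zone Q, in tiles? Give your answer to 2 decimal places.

|zone P| = 18, |zone P∩zone Q| = 1.
|zone P ∖ zone Q| = |zone P| − |zone P∩zone Q| = 18 − 1 = 17.00.

17.00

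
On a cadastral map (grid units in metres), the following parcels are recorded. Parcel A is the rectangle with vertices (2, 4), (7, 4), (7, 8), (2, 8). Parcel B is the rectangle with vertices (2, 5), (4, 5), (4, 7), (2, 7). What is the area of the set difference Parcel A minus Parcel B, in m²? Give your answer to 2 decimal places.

|Parcel A∩Parcel B|: x∈[2,4], y∈[5,7] → 2·2 = 4.
|Parcel A| = 20.
|Parcel A ∖ Parcel B| = |Parcel A| − |Parcel A∩Parcel B| = 20 − 4 = 16.00.

16.00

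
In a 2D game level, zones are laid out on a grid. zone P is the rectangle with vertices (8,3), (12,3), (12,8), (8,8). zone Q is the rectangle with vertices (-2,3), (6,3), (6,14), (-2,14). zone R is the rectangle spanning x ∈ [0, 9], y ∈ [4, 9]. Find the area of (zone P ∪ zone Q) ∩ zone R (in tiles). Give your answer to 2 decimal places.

34.00

|zone P ∪ zone Q| = 108.
|(zone P ∪ zone Q) ∩ zone R| = 34.00.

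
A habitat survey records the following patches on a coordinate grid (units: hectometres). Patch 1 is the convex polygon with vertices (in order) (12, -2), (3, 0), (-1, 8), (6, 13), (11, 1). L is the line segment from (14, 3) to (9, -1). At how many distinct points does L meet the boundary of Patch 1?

1

The segment meets the boundary at (11.105,0.684).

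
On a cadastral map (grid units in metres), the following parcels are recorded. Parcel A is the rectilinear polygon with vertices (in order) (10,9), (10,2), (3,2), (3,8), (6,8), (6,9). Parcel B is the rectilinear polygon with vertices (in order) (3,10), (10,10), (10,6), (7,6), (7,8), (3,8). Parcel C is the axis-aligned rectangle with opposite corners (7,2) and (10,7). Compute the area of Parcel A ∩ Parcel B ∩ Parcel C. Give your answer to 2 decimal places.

3.00

The intersection is the polygon with vertices (7,6), (7,7), (10,7), (10,6).
By the shoelace formula its area is 3.00.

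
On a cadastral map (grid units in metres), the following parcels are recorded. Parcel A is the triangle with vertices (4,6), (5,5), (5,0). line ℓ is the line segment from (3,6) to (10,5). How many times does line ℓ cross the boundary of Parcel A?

The segment meets the boundary at (4.024,5.854), (4.167,5.833).

2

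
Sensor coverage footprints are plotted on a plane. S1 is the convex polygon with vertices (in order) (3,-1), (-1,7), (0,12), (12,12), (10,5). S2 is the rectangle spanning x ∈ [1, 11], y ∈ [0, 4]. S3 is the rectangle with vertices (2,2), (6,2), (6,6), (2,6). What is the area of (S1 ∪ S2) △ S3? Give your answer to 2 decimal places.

114.75

|S1 ∪ S2| = 130.75.
|(S1 ∪ S2) ∩ S3| = 16.
|(S1 ∪ S2) △ S3| = 130.75 + 16 − 32 = 114.75.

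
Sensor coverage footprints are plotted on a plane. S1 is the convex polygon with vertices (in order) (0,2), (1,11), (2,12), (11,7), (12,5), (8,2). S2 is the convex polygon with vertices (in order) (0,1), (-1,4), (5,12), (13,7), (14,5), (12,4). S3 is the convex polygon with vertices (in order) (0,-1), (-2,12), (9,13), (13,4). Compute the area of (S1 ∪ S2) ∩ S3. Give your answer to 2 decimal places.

|S1 ∪ S2| = 101.1266.
|(S1 ∪ S2) ∩ S3| = 96.96.

96.96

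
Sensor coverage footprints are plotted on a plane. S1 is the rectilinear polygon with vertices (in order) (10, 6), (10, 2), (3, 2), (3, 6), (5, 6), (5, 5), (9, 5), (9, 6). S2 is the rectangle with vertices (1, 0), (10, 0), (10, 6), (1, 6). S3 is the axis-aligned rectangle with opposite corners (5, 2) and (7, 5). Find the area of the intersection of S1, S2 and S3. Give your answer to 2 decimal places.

6.00

The intersection is the polygon with vertices (5,2), (5,5), (7,5), (7,2).
By the shoelace formula its area is 6.00.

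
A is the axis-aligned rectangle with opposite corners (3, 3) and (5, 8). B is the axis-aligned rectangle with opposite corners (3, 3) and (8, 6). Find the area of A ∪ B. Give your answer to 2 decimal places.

By inclusion–exclusion:
Individual areas: |A| = 10, |B| = 15.
|A∩B|: x∈[3,5], y∈[3,6] → 2·3 = 6.
|A ∪ B| = 25 − 6 = 19.00.

19.00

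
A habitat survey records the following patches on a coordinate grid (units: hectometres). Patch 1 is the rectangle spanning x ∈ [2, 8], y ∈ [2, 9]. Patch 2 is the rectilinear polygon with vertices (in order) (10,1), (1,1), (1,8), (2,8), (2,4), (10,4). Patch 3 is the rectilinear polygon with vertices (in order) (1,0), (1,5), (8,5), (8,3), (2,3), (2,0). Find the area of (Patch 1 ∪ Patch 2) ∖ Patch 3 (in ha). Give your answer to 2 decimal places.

|Patch 1 ∪ Patch 2| = 61.
|(Patch 1 ∪ Patch 2) ∩ Patch 3| = 16.
|(Patch 1 ∪ Patch 2) ∖ Patch 3| = 61 − 16 = 45.00.

45.00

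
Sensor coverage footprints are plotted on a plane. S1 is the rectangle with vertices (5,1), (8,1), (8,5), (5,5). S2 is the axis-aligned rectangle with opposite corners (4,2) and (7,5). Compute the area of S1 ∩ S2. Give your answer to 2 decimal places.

|S1∩S2|: x∈[5,7], y∈[2,5] → 2·3 = 6.

6.00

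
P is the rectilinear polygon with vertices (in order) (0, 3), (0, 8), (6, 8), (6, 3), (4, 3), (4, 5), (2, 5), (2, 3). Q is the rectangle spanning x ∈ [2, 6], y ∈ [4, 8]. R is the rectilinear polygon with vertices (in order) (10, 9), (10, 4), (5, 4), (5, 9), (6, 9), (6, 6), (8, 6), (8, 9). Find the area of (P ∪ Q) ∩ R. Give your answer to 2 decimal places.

The region (P ∪ Q) ∩ R is the polygon with vertices (6,8), (6,6), (6,4), (5,4), (5,8).
By the shoelace formula its area is 4.00.

4.00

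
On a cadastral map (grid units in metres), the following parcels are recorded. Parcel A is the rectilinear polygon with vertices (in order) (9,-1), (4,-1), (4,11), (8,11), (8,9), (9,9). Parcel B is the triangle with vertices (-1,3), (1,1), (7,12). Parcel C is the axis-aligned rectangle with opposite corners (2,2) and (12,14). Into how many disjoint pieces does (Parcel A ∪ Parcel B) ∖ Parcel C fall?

(Parcel A ∪ Parcel B) ∖ Parcel C splits into 2 disjoint pieces (area 15, area 8.1458).

2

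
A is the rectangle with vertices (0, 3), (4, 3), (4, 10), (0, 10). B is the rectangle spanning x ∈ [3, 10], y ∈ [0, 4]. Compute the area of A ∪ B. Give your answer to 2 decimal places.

By inclusion–exclusion:
Individual areas: |A| = 28, |B| = 28.
|A∩B|: x∈[3,4], y∈[3,4] → 1·1 = 1.
|A ∪ B| = 56 − 1 = 55.00.

55.00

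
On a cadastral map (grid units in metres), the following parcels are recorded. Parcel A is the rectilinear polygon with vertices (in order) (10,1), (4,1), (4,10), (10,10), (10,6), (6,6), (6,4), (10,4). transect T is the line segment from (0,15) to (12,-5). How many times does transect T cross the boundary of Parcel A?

The segment meets the boundary at (8.4,1), (6.6,4), (6,5), (4,8.333).

4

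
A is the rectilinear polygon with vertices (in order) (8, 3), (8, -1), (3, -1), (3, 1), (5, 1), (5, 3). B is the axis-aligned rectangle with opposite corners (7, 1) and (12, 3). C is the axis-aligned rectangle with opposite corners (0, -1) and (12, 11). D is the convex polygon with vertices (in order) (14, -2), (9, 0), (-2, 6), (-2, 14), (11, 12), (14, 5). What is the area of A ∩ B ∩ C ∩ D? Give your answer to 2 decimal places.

The intersection is the polygon with vertices (7,3), (8,3), (8,1), (7.167,1), (7,1.091).
By the shoelace formula its area is 1.99.

1.99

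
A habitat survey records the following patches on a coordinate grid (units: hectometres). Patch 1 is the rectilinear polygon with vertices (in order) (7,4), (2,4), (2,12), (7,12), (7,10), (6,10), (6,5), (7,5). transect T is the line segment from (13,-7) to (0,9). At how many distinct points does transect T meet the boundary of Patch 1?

2

The segment meets the boundary at (2,6.538), (4.062,4).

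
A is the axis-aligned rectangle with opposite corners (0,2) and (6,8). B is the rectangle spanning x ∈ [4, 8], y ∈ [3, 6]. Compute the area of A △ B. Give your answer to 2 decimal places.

36.00

|A∩B|: x∈[4,6], y∈[3,6] → 2·3 = 6.
|A △ B| = |A| + |B| − 2·|A∩B| = 36 + 12 − 12 = 36.00.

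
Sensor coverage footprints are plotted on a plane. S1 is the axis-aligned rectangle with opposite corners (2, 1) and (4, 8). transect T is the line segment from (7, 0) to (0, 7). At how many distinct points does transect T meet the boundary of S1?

2

The segment meets the boundary at (2,5), (4,3).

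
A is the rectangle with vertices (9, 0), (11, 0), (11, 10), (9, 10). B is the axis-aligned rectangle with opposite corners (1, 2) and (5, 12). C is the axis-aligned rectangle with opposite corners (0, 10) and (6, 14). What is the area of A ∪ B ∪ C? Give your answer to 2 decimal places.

By inclusion–exclusion:
Individual areas: |A| = 20, |B| = 40, |C| = 24.
|A∩B| = 0 (no overlap).
|A∩C| = 0 (no overlap).
|B∩C|: x∈[1,5], y∈[10,12] → 4·2 = 8.
|A∩B∩C| = 0.
|A ∪ B ∪ C| = 84 − 8 + 0 = 76.00.

76.00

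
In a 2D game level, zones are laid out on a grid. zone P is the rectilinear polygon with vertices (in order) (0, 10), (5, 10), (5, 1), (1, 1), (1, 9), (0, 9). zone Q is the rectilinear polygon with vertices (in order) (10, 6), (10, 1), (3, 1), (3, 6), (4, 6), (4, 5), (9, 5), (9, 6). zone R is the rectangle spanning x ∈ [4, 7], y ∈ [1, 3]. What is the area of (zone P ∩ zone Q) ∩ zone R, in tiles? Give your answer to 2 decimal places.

2.00

The region (zone P ∩ zone Q) ∩ zone R is the polygon with vertices (4,1), (4,3), (5,3), (5,1).
By the shoelace formula its area is 2.00.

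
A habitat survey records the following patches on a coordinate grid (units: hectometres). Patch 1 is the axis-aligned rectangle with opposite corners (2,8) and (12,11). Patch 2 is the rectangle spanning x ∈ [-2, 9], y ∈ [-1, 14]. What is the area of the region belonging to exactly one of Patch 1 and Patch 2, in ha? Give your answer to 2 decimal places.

|Patch 1∩Patch 2|: x∈[2,9], y∈[8,11] → 7·3 = 21.
|Patch 1 △ Patch 2| = |Patch 1| + |Patch 2| − 2·|Patch 1∩Patch 2| = 30 + 165 − 42 = 153.00.

153.00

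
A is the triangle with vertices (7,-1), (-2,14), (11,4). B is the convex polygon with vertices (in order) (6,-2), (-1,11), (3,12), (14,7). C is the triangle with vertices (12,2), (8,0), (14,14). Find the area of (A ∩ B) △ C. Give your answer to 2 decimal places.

66.60

|A ∩ B| = 50.0085.
|(A ∩ B) ∩ C| = 2.7034.
|(A ∩ B) △ C| = 50.0085 + 22 − 5.4069 = 66.60.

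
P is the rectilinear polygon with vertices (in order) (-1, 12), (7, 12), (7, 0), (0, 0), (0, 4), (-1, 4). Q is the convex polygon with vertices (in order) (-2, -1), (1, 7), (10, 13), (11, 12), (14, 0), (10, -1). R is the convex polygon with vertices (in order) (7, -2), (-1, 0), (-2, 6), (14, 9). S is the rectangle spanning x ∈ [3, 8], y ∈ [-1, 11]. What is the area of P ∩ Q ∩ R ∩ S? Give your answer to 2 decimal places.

29.25

The intersection is the polygon with vertices (7,7.688), (7,0), (3,0), (3,6.938).
By the shoelace formula its area is 29.25.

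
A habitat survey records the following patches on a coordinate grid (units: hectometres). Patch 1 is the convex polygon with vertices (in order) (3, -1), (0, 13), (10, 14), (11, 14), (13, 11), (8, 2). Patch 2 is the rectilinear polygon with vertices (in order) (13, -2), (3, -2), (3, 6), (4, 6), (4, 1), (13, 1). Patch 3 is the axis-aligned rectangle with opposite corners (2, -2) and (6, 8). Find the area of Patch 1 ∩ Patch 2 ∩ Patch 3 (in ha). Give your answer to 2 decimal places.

8.30

The intersection is the polygon with vertices (3,6), (4,6), (4,1), (6,1), (6,0.8), (3,-1).
By the shoelace formula its area is 8.30.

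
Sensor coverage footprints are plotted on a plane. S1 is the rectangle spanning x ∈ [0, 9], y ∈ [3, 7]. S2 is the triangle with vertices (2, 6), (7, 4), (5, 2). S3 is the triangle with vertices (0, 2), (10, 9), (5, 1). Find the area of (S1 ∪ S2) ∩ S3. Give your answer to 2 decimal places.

13.73

The region (S1 ∪ S2) ∩ S3 is the polygon with vertices (8.75,7), (6.25,3), (6,3), (5,2), (4.25,3), (1.429,3), (7.143,7).
By the shoelace formula its area is 13.73.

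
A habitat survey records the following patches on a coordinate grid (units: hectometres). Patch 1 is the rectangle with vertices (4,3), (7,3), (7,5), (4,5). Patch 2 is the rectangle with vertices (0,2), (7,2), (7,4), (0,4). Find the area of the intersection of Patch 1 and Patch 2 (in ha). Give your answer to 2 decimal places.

|Patch 1∩Patch 2|: x∈[4,7], y∈[3,4] → 3·1 = 3.

3.00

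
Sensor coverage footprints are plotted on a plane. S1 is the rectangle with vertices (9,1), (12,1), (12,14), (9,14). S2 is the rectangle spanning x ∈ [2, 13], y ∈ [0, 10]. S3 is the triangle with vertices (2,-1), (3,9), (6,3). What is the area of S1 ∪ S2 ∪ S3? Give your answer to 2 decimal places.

122.45

By inclusion–exclusion:
Individual areas: |S1| = 39, |S2| = 110, |S3| = 18.
|S1∩S2|: x∈[9,12], y∈[1,10] → 3·9 = 27.
|S1∩S3| = 0.
|S2∩S3| = 17.55.
|S1∩S2∩S3| = 0.
|S1 ∪ S2 ∪ S3| = 167 − 44.55 + 0 = 122.45.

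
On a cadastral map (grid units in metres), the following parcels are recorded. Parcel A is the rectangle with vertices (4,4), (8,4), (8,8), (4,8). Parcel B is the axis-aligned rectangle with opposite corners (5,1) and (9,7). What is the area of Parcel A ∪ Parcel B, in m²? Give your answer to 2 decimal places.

31.00

By inclusion–exclusion:
Individual areas: |Parcel A| = 16, |Parcel B| = 24.
|Parcel A∩Parcel B|: x∈[5,8], y∈[4,7] → 3·3 = 9.
|Parcel A ∪ Parcel B| = 40 − 9 = 31.00.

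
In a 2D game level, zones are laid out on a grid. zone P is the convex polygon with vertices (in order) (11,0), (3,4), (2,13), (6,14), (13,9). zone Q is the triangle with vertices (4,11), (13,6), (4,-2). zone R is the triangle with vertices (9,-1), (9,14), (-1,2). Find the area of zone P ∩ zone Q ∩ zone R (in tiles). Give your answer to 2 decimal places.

The intersection is the polygon with vertices (4,8), (5.709,10.051), (9,8.222), (9,2.444), (7.96,1.52), (4,3.5).
By the shoelace formula its area is 33.49.

33.49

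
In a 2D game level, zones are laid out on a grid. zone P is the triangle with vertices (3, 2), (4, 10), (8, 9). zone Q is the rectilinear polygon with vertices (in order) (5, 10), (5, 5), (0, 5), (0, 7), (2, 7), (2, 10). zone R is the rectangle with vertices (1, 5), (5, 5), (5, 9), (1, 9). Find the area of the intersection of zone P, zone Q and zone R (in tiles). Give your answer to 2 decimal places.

5.50

The intersection is the polygon with vertices (5,5), (3.375,5), (3.875,9), (5,9).
By the shoelace formula its area is 5.50.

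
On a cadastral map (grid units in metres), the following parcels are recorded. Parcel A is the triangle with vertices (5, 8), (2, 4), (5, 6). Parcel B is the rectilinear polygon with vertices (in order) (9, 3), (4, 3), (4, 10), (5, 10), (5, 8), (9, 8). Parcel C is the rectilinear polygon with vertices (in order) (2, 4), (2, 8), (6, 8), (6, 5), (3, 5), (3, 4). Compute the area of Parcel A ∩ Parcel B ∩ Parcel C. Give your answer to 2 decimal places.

1.67

The intersection is the polygon with vertices (5,6), (4,5.333), (4,6.667), (5,8).
By the shoelace formula its area is 1.67.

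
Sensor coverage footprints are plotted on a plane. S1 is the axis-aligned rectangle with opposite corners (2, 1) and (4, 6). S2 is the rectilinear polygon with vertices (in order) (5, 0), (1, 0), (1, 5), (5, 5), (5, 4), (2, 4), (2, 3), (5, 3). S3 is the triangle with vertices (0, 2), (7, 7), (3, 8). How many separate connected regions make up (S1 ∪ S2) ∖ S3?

2

(S1 ∪ S2) ∖ S3 splits into 2 disjoint pieces (area 15.3429, area 0.25).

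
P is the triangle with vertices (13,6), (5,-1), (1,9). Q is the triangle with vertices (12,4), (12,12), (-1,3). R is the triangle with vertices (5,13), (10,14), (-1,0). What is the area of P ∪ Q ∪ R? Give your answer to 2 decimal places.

By inclusion–exclusion:
Individual areas: |P| = 54, |Q| = 52, |R| = 29.5.
|P∩Q| = 29.1379.
|P∩R| = 5.986.
|Q∩R| = 3.0911.
|P∩Q∩R| = 0.7289.
|P ∪ Q ∪ R| = 135.5 − 38.215 + 0.7289 = 98.01.

98.01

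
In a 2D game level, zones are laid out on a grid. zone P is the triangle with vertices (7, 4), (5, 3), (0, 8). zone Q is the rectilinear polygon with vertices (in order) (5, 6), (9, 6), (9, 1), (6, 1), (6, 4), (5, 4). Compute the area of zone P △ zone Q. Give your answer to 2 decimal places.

21.71

|zone P| = 7.5, |zone Q| = 17, |zone P∩zone Q| = 1.3929.
|zone P △ zone Q| = |zone P| + |zone Q| − 2·|zone P∩zone Q| = 7.5 + 17 − 2.7857 = 21.71.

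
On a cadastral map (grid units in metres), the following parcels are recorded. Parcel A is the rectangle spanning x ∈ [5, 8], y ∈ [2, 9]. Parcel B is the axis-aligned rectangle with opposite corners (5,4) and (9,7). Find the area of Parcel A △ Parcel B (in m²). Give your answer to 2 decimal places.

15.00

|Parcel A∩Parcel B|: x∈[5,8], y∈[4,7] → 3·3 = 9.
|Parcel A △ Parcel B| = |Parcel A| + |Parcel B| − 2·|Parcel A∩Parcel B| = 21 + 12 − 18 = 15.00.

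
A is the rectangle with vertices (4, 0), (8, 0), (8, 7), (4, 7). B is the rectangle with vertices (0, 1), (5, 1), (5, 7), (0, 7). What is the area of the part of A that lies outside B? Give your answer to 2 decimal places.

|A∩B|: x∈[4,5], y∈[1,7] → 1·6 = 6.
|A| = 28.
|A ∖ B| = |A| − |A∩B| = 28 − 6 = 22.00.

22.00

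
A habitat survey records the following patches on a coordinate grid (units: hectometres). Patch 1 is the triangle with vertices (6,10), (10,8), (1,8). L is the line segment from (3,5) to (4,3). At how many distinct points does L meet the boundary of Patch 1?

The segment lies entirely outside Patch 1 and never meets its boundary.

0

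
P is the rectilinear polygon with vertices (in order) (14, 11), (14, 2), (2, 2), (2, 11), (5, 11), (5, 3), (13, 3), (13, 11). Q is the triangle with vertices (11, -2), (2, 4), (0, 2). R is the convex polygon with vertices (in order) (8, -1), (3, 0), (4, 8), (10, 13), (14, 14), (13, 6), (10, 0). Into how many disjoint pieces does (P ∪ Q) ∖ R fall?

3

(P ∪ Q) ∖ R splits into 3 disjoint pieces (area 9.1875, area 0.9398, area 22.1703).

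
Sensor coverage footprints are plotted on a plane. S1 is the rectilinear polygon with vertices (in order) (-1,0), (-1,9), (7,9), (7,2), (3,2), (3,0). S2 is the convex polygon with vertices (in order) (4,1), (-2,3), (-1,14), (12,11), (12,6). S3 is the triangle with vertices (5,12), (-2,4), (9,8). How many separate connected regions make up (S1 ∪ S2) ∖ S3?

1

(S1 ∪ S2) ∖ S3 is a single connected region.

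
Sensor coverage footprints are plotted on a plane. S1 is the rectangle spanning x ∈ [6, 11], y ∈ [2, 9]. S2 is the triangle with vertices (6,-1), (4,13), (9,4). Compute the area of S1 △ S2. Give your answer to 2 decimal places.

|S1| = 35, |S2| = 26, |S1∩S2| = 12.8556.
|S1 △ S2| = |S1| + |S2| − 2·|S1∩S2| = 35 + 26 − 25.7111 = 35.29.

35.29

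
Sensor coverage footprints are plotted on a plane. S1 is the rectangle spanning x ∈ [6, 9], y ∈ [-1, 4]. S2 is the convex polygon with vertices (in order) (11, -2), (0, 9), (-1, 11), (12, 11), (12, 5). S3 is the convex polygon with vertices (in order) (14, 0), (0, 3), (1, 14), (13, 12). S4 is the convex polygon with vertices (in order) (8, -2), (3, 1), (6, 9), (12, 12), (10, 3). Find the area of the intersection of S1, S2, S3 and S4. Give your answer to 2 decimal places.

The intersection is the polygon with vertices (9,1.071), (7.636,1.364), (6,3), (6,4), (9,4).
By the shoelace formula its area is 6.77.

6.77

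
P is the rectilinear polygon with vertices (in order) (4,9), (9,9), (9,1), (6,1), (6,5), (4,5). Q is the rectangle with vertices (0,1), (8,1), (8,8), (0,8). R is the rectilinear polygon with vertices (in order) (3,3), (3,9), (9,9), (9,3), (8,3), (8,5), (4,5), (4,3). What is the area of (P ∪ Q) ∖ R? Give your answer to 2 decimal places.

|P ∪ Q| = 68.
|(P ∪ Q) ∩ R| = 27.
|(P ∪ Q) ∖ R| = 68 − 27 = 41.00.

41.00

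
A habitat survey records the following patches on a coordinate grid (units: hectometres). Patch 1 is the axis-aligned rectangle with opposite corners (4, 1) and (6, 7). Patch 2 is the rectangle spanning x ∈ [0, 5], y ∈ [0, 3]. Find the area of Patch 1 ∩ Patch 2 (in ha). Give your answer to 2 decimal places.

|Patch 1∩Patch 2|: x∈[4,5], y∈[1,3] → 1·2 = 2.

2.00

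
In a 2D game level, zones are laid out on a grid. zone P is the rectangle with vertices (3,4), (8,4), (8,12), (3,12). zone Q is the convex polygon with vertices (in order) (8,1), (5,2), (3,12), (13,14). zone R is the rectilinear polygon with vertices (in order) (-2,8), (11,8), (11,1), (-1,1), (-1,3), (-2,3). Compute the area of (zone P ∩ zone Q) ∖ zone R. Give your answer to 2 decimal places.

|zone P ∩ zone Q| = 33.6.
|(zone P ∩ zone Q) ∩ zone R| = 15.2.
|(zone P ∩ zone Q) ∖ zone R| = 33.6 − 15.2 = 18.40.

18.40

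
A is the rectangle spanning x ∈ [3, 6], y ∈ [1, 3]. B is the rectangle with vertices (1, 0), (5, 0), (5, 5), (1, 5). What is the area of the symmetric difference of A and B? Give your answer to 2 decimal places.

18.00

|A∩B|: x∈[3,5], y∈[1,3] → 2·2 = 4.
|A △ B| = |A| + |B| − 2·|A∩B| = 6 + 20 − 8 = 18.00.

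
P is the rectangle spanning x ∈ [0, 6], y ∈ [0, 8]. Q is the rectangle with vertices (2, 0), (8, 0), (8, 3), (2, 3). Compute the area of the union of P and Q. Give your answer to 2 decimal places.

By inclusion–exclusion:
Individual areas: |P| = 48, |Q| = 18.
|P∩Q|: x∈[2,6], y∈[0,3] → 4·3 = 12.
|P ∪ Q| = 66 − 12 = 54.00.

54.00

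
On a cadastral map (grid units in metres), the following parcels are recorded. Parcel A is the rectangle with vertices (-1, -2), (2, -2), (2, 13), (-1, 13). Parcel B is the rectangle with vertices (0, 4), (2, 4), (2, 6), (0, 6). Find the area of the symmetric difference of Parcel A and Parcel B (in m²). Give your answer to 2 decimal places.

41.00

|Parcel A∩Parcel B|: x∈[0,2], y∈[4,6] → 2·2 = 4.
|Parcel A △ Parcel B| = |Parcel A| + |Parcel B| − 2·|Parcel A∩Parcel B| = 45 + 4 − 8 = 41.00.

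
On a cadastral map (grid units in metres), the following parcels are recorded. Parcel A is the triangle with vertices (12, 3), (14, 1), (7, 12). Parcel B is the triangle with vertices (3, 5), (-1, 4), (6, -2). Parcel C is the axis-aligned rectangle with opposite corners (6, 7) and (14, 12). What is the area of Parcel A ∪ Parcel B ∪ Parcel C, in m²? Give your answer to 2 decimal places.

58.49

By inclusion–exclusion:
Individual areas: |Parcel A| = 4, |Parcel B| = 15.5, |Parcel C| = 40.
|Parcel A∩Parcel B| = 0.
|Parcel A∩Parcel C| = 1.0101.
|Parcel B∩Parcel C| = 0.
|Parcel A∩Parcel B∩Parcel C| = 0.
|Parcel A ∪ Parcel B ∪ Parcel C| = 59.5 − 1.0101 + 0 = 58.49.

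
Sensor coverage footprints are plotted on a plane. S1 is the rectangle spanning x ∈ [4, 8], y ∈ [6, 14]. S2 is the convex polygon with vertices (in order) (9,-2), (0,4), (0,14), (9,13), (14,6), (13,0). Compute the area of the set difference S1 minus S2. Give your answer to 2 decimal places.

2.67

|S1| = 32, |S1∩S2| = 29.3333.
|S1 ∖ S2| = |S1| − |S1∩S2| = 32 − 29.3333 = 2.67.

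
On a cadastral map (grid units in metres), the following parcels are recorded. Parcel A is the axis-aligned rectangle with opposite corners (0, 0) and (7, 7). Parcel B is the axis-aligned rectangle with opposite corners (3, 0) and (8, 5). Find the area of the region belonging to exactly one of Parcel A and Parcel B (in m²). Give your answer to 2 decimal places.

34.00

|Parcel A∩Parcel B|: x∈[3,7], y∈[0,5] → 4·5 = 20.
|Parcel A △ Parcel B| = |Parcel A| + |Parcel B| − 2·|Parcel A∩Parcel B| = 49 + 25 − 40 = 34.00.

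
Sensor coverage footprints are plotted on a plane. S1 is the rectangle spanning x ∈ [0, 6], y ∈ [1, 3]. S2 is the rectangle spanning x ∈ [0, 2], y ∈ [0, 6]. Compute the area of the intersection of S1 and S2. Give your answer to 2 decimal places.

|S1∩S2|: x∈[0,2], y∈[1,3] → 2·2 = 4.

4.00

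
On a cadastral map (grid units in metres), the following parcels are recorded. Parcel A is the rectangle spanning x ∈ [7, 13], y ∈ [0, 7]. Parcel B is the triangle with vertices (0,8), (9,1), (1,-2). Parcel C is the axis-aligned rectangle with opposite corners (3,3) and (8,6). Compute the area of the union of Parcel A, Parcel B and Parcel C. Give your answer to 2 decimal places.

By inclusion–exclusion:
Individual areas: |Parcel A| = 42, |Parcel B| = 41.5, |Parcel C| = 15.
|Parcel A∩Parcel B| = 2.3056.
|Parcel A∩Parcel C|: x∈[7,8], y∈[3,6] → 1·3 = 3.
|Parcel B∩Parcel C| = 4.5714.
|Parcel A∩Parcel B∩Parcel C| = 0.
|Parcel A ∪ Parcel B ∪ Parcel C| = 98.5 − 9.877 + 0 = 88.62.

88.62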